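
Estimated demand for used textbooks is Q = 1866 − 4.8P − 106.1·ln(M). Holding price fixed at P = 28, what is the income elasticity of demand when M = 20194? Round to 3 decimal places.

At P = 28, M = 20194: Q = 679.816.
Holding P constant, ∂Q/∂M = -106.1/M = -0.00525404.
η_M = (∂Q/∂M)·(M/Q) = -0.00525404 × (20194/679.816) = -0.156.

-0.156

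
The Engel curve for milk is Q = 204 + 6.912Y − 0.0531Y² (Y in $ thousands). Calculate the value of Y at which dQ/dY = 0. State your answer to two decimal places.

65.08

dQ/dY = 6.912 − 0.1062Y.
The good is inferior where dQ/dY < 0. Setting dQ/dY = 0 gives Y = 6.912 / 0.1062 = 65.08.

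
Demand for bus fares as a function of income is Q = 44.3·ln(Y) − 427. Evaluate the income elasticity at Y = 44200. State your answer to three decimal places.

0.945

At Y = 44200: Q = 46.854.
dQ/dY = 44.3/Y = 0.00100226 at this income.
η = (dQ/dY)·(Y/Q) = 0.00100226 × (44200/46.854) = 0.945.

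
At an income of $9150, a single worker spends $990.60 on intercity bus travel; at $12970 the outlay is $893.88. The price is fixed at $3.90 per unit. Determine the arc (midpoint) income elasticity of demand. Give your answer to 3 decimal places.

-0.297

With a constant price, Q₁ = 990.60/3.90 = 254.000 and Q₂ = 893.88/3.90 = 229.200 (equivalently, work directly with expenditure since P cancels).
Midpoint %ΔQ = (893.88 − 990.60)/942.24 = -0.10265; midpoint %ΔI = (12970 − 9150)/11060 = 0.34539.
η = -0.10265 / 0.34539 = -0.297.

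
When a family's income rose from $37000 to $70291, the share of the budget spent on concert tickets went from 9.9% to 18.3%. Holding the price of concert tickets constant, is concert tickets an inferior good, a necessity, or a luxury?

The budget share rises as income rises, so η > 1.

luxury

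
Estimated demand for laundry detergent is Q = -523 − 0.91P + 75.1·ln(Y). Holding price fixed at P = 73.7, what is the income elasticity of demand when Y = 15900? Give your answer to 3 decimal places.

At P = 73.7, Y = 15900: Q = 136.456.
Holding P constant, ∂Q/∂Y = 75.1/Y = 0.00472327.
η_Y = (∂Q/∂Y)·(Y/Q) = 0.00472327 × (15900/136.456) = 0.550.

0.550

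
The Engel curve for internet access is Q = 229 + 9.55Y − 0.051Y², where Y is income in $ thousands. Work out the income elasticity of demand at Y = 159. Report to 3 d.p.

At Y = 159: Q = 458.1190.
dQ/dY = 9.55 − 0.102Y = -6.66800.
η = (dQ/dY)·(Y/Q) = -6.66800 × (159/458.1190) = -2.314.

-2.314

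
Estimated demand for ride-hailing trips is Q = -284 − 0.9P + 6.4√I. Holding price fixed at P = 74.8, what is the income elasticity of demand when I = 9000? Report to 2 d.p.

At P = 74.8, I = 9000: Q = 255.837.
Holding P constant, ∂Q/∂I = 6.4/(2√I) = 0.033731.
η_I = (∂Q/∂I)·(I/Q) = 0.033731 × (9000/255.837) = 1.19.

1.19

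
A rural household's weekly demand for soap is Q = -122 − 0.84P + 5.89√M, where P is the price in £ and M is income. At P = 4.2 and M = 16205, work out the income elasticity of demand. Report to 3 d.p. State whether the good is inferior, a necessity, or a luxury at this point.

At P = 4.2, M = 16205: Q = 624.262.
Holding P constant, ∂Q/∂M = 5.89/(2√M) = 0.0231345.
η_M = (∂Q/∂M)·(M/Q) = 0.0231345 × (16205/624.262) = 0.601.
Since 0 < η < 1, this is a necessity.

0.601 (necessity)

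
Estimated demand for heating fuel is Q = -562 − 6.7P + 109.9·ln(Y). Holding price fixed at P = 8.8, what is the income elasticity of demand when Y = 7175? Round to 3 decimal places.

0.310

At P = 8.8, Y = 7175: Q = 354.772.
Holding P constant, ∂Q/∂Y = 109.9/Y = 0.0153171.
η_Y = (∂Q/∂Y)·(Y/Q) = 0.0153171 × (7175/354.772) = 0.310.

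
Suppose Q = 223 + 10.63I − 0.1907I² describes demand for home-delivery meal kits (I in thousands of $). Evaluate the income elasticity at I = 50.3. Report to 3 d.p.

At I = 50.3: Q = 275.2008.
dQ/dI = 10.63 − 0.3814I = -8.55442.
η = (dQ/dI)·(I/Q) = -8.55442 × (50.3/275.2008) = -1.564.

-1.564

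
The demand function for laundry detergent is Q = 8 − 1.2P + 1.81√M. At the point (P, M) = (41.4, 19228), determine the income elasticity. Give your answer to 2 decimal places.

0.60

At P = 41.4, M = 19228: Q = 209.304.
Holding P constant, ∂Q/∂M = 1.81/(2√M) = 0.00652652.
η_M = (∂Q/∂M)·(M/Q) = 0.00652652 × (19228/209.304) = 0.60.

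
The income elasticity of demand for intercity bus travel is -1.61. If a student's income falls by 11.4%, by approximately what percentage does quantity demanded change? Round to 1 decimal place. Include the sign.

18.4%

%ΔQ ≈ η × %ΔI = -1.61 × (-11.4%) = 18.4%.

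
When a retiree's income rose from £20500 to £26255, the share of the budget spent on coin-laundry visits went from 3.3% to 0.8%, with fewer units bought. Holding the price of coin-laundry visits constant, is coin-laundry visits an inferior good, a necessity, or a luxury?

Quantity demanded falls as income rises, so η < 0.

inferior good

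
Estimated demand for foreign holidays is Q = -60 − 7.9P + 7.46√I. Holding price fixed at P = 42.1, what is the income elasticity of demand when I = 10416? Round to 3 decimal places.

At P = 42.1, I = 10416: Q = 368.769.
Holding P constant, ∂Q/∂I = 7.46/(2√I) = 0.0365476.
η_I = (∂Q/∂I)·(I/Q) = 0.0365476 × (10416/368.769) = 1.032.

1.032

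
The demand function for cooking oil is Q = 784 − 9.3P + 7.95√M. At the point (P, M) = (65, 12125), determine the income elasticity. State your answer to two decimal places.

At P = 65, M = 12125: Q = 1054.903.
Holding P constant, ∂Q/∂M = 7.95/(2√M) = 0.0360991.
η_M = (∂Q/∂M)·(M/Q) = 0.0360991 × (12125/1054.903) = 0.41.

0.41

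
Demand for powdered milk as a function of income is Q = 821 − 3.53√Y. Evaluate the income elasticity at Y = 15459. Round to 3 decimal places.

At Y = 15459: Q = 382.100.
dQ/dY = -3.53/(2√Y) = -0.0141956 at this income.
η = (dQ/dY)·(Y/Q) = -0.0141956 × (15459/382.100) = -0.574.

-0.574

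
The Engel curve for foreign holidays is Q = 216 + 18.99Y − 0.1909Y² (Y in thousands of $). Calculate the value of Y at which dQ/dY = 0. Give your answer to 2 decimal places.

dQ/dY = 18.99 − 0.3818Y.
The good is inferior where dQ/dY < 0. Setting dQ/dY = 0 gives Y = 18.99 / 0.3818 = 49.74.

49.74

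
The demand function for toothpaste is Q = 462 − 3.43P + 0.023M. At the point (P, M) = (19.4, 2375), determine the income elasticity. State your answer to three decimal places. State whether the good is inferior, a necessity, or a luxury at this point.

0.121 (necessity)

At P = 19.4, M = 2375: Q = 450.083.
Holding P constant, ∂Q/∂M = 0.023.
η_M = (∂Q/∂M)·(M/Q) = 0.023 × (2375/450.083) = 0.121.
Since 0 < η < 1, this is a necessity.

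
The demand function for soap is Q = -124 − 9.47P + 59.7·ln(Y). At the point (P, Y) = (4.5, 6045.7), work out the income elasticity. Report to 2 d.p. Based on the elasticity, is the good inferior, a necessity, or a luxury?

At P = 4.5, Y = 6045.7: Q = 353.199.
Holding P constant, ∂Q/∂Y = 59.7/Y = 0.00987479.
η_Y = (∂Q/∂Y)·(Y/Q) = 0.00987479 × (6045.7/353.199) = 0.17.
Since 0 < η < 1, this is a necessity.

0.17 (necessity)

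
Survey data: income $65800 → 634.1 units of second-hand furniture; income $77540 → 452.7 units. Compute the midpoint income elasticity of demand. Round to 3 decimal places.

ΔQ = 452.7 − 634.1 = -181.4; midpoint Q̄ = (634.1 + 452.7)/2 = 543.4.
ΔI = 77540 − 65800 = 11740; midpoint Ī = (65800 + 77540)/2 = 71670.
η = (ΔQ/Q̄) ÷ (ΔI/Ī) = (-181.4/543.4) ÷ (11740/71670) = -2.038.

-2.038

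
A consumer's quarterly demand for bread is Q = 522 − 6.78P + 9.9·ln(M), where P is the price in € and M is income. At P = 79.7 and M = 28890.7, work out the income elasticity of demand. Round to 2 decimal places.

At P = 79.7, M = 28890.7: Q = 83.320.
Holding P constant, ∂Q/∂M = 9.9/M = 0.000342671.
η_M = (∂Q/∂M)·(M/Q) = 0.000342671 × (28890.7/83.320) = 0.12.

0.12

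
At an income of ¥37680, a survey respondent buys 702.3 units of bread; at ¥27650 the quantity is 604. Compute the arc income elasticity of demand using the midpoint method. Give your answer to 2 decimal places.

ΔQ = 604 − 702.3 = -98.3; midpoint Q̄ = (702.3 + 604)/2 = 653.15.
ΔI = 27650 − 37680 = -10030; midpoint Ī = (37680 + 27650)/2 = 32665.
η = (ΔQ/Q̄) ÷ (ΔI/Ī) = (-98.3/653.15) ÷ (-10030/32665) = 0.49.

0.49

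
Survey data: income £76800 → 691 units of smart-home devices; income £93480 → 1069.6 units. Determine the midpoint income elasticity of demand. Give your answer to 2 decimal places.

2.20

ΔQ = 1069.6 − 691 = 378.6; midpoint Q̄ = (691 + 1069.6)/2 = 880.3.
ΔI = 93480 − 76800 = 16680; midpoint Ī = (76800 + 93480)/2 = 85140.
η = (ΔQ/Q̄) ÷ (ΔI/Ī) = (378.6/880.3) ÷ (16680/85140) = 2.20.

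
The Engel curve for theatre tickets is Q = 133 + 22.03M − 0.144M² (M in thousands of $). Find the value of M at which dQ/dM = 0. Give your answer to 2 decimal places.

76.49

dQ/dM = 22.03 − 0.288M.
The good is inferior where dQ/dM < 0. Setting dQ/dM = 0 gives M = 22.03 / 0.288 = 76.49.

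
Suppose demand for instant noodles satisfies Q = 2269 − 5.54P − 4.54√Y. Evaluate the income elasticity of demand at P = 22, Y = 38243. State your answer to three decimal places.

-0.353

At P = 22, Y = 38243: Q = 1259.286.
Holding P constant, ∂Q/∂Y = -4.54/(2√Y) = -0.0116078.
η_Y = (∂Q/∂Y)·(Y/Q) = -0.0116078 × (38243/1259.286) = -0.353.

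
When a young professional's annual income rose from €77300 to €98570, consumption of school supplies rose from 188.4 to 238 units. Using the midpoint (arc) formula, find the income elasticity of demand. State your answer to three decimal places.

0.962

ΔQ = 238 − 188.4 = 49.6; midpoint Q̄ = (188.4 + 238)/2 = 213.2.
ΔI = 98570 − 77300 = 21270; midpoint Ī = (77300 + 98570)/2 = 87935.
η = (ΔQ/Q̄) ÷ (ΔI/Ī) = (49.6/213.2) ÷ (21270/87935) = 0.962.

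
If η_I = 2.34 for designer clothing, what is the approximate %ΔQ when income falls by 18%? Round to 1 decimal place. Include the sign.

-42.1%

%ΔQ ≈ η × %ΔI = 2.34 × (-18%) = -42.1%.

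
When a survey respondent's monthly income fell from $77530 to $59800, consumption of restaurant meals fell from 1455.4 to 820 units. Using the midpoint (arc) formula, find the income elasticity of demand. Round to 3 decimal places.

2.163

ΔQ = 820 − 1455.4 = -635.4; midpoint Q̄ = (1455.4 + 820)/2 = 1137.7.
ΔI = 59800 − 77530 = -17730; midpoint Ī = (77530 + 59800)/2 = 68665.
η = (ΔQ/Q̄) ÷ (ΔI/Ī) = (-635.4/1137.7) ÷ (-17730/68665) = 2.163.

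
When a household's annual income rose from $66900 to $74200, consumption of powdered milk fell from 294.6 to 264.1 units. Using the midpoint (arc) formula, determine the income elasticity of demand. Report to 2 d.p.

-1.06

ΔQ = 264.1 − 294.6 = -30.5; midpoint Q̄ = (294.6 + 264.1)/2 = 279.35.
ΔI = 74200 − 66900 = 7300; midpoint Ī = (66900 + 74200)/2 = 70550.
η = (ΔQ/Q̄) ÷ (ΔI/Ī) = (-30.5/279.35) ÷ (7300/70550) = -1.06.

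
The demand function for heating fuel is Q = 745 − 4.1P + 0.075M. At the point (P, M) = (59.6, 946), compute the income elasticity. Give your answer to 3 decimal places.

At P = 59.6, M = 946: Q = 571.590.
Holding P constant, ∂Q/∂M = 0.075.
η_M = (∂Q/∂M)·(M/Q) = 0.075 × (946/571.590) = 0.124.

0.124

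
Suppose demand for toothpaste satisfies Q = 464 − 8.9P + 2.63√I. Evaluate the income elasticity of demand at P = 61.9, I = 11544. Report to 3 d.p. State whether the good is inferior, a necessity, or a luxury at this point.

0.722 (necessity)

At P = 61.9, I = 11544: Q = 195.665.
Holding P constant, ∂Q/∂I = 2.63/(2√I) = 0.012239.
η_I = (∂Q/∂I)·(I/Q) = 0.012239 × (11544/195.665) = 0.722.
Since 0 < η < 1, this is a necessity.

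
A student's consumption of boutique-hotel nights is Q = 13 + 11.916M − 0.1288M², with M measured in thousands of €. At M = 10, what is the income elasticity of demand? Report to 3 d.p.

At M = 10: Q = 119.2800.
dQ/dM = 11.916 − 0.2576M = 9.34000.
η = (dQ/dM)·(M/Q) = 9.34000 × (10/119.2800) = 0.783.

0.783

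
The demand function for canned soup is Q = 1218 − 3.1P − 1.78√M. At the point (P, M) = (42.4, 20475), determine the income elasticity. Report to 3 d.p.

At P = 42.4, M = 20475: Q = 831.858.
Holding P constant, ∂Q/∂M = -1.78/(2√M) = -0.00621982.
η_M = (∂Q/∂M)·(M/Q) = -0.00621982 × (20475/831.858) = -0.153.

-0.153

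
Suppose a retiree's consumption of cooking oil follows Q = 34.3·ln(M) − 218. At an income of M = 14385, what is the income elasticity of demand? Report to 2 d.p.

0.31

At M = 14385: Q = 110.386.
dQ/dM = 34.3/M = 0.00238443 at this income.
η = (dQ/dM)·(M/Q) = 0.00238443 × (14385/110.386) = 0.31.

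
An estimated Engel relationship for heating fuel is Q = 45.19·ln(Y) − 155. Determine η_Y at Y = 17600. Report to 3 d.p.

At Y = 17600: Q = 286.762.
dQ/dY = 45.19/Y = 0.00256761 at this income.
η = (dQ/dY)·(Y/Q) = 0.00256761 × (17600/286.762) = 0.158.

0.158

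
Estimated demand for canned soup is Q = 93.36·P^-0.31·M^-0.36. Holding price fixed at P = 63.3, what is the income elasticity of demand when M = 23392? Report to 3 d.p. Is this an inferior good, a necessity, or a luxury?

For a multiplicative demand Q = A·P^α·M^β, the income elasticity is β everywhere.
Here β = -0.36, so η = -0.360.
Since η < 0, this is an inferior good.

-0.360 (inferior good)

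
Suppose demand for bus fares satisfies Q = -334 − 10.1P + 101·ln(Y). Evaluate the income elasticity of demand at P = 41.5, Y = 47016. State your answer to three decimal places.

At P = 41.5, Y = 47016: Q = 333.433.
Holding P constant, ∂Q/∂Y = 101/Y = 0.0021482.
η_Y = (∂Q/∂Y)·(Y/Q) = 0.0021482 × (47016/333.433) = 0.303.

0.303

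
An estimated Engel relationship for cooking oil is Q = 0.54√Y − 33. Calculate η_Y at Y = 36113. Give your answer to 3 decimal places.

At Y = 36113: Q = 69.618.
dQ/dY = 0.54/(2√Y) = 0.0014208 at this income.
η = (dQ/dY)·(Y/Q) = 0.0014208 × (36113/69.618) = 0.737.

0.737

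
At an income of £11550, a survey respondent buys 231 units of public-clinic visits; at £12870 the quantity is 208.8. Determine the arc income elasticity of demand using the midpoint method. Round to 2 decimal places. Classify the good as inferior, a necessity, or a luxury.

-0.93 (inferior good)

ΔQ = 208.8 − 231 = -22.2; midpoint Q̄ = (231 + 208.8)/2 = 219.9.
ΔI = 12870 − 11550 = 1320; midpoint Ī = (11550 + 12870)/2 = 12210.
η = (ΔQ/Q̄) ÷ (ΔI/Ī) = (-22.2/219.9) ÷ (1320/12210) = -0.93.
η < 0 ⇒ inferior good.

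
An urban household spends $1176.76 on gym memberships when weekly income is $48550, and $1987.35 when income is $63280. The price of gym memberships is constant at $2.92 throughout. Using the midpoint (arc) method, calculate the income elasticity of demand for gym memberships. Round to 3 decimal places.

With a constant price, Q₁ = 1176.76/2.92 = 403.000 and Q₂ = 1987.35/2.92 = 680.599 (equivalently, work directly with expenditure since P cancels).
Midpoint %ΔQ = (1987.35 − 1176.76)/1582.05 = 0.51237; midpoint %ΔI = (63280 − 48550)/55915 = 0.26344.
η = 0.51237 / 0.26344 = 1.945.

1.945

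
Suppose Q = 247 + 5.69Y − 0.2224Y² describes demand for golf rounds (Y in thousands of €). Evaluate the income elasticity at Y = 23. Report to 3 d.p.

-0.401

At Y = 23: Q = 260.2204.
dQ/dY = 5.69 − 0.4448Y = -4.54040.
η = (dQ/dY)·(Y/Q) = -4.54040 × (23/260.2204) = -0.401.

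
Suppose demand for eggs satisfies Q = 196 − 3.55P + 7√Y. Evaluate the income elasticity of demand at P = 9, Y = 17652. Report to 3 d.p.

At P = 9, Y = 17652: Q = 1094.076.
Holding P constant, ∂Q/∂Y = 7/(2√Y) = 0.0263434.
η_Y = (∂Q/∂Y)·(Y/Q) = 0.0263434 × (17652/1094.076) = 0.425.

0.425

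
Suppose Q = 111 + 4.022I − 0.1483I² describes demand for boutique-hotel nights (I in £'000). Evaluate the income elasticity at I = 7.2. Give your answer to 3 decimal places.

At I = 7.2: Q = 132.2705.
dQ/dI = 4.022 − 0.2966I = 1.88648.
η = (dQ/dI)·(I/Q) = 1.88648 × (7.2/132.2705) = 0.103.

0.103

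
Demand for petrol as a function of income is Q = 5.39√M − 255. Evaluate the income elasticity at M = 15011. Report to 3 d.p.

At M = 15011: Q = 405.379.
dQ/dM = 5.39/(2√M) = 0.0219965 at this income.
η = (dQ/dM)·(M/Q) = 0.0219965 × (15011/405.379) = 0.815.

0.815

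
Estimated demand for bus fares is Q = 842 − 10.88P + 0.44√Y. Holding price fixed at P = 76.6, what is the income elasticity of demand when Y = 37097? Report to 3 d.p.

At P = 76.6, Y = 37097: Q = 93.339.
Holding P constant, ∂Q/∂Y = 0.44/(2√Y) = 0.00114223.
η_Y = (∂Q/∂Y)·(Y/Q) = 0.00114223 × (37097/93.339) = 0.454.

0.454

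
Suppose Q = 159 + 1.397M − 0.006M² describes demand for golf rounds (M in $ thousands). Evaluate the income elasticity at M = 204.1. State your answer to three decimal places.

At M = 204.1: Q = 194.1868.
dQ/dM = 1.397 − 0.012M = -1.05220.
η = (dQ/dM)·(M/Q) = -1.05220 × (204.1/194.1868) = -1.106.

-1.106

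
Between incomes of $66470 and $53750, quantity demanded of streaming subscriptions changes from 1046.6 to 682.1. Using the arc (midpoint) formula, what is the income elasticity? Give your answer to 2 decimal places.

ΔQ = 682.1 − 1046.6 = -364.5; midpoint Q̄ = (1046.6 + 682.1)/2 = 864.35.
ΔI = 53750 − 66470 = -12720; midpoint Ī = (66470 + 53750)/2 = 60110.
η = (ΔQ/Q̄) ÷ (ΔI/Ī) = (-364.5/864.35) ÷ (-12720/60110) = 1.99.

1.99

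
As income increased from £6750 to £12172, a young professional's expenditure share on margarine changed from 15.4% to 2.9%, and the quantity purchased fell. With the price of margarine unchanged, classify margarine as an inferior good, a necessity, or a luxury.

Quantity demanded falls as income rises, so η < 0.

inferior good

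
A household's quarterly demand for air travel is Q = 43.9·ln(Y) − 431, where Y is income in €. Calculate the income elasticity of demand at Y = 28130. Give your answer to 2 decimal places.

At Y = 28130: Q = 18.738.
dQ/dY = 43.9/Y = 0.00156061 at this income.
η = (dQ/dY)·(Y/Q) = 0.00156061 × (28130/18.738) = 2.34.

2.34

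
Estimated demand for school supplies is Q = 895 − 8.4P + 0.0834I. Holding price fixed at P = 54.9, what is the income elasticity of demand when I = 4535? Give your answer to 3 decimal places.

0.466

At P = 54.9, I = 4535: Q = 812.059.
Holding P constant, ∂Q/∂I = 0.0834.
η_I = (∂Q/∂I)·(I/Q) = 0.0834 × (4535/812.059) = 0.466.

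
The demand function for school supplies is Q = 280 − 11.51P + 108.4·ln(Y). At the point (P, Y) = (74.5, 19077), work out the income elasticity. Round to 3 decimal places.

At P = 74.5, Y = 19077: Q = 490.921.
Holding P constant, ∂Q/∂Y = 108.4/Y = 0.00568224.
η_Y = (∂Q/∂Y)·(Y/Q) = 0.00568224 × (19077/490.921) = 0.221.

0.221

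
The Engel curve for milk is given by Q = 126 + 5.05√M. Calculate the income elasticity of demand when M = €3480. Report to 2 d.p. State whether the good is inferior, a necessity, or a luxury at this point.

At M = 3480: Q = 423.907.
dQ/dM = 5.05/(2√M) = 0.0428028 at this income.
η = (dQ/dM)·(M/Q) = 0.0428028 × (3480/423.907) = 0.35.
Since 0 < η < 1, the good is a necessity.

0.35 (necessity)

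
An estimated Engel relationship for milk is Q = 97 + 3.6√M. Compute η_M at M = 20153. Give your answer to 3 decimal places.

0.420

At M = 20153: Q = 608.061.
dQ/dM = 3.6/(2√M) = 0.0126795 at this income.
η = (dQ/dM)·(M/Q) = 0.0126795 × (20153/608.061) = 0.420.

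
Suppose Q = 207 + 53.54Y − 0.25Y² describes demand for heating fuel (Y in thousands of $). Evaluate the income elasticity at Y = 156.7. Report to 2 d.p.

At Y = 156.7: Q = 2457.9955.
dQ/dY = 53.54 − 0.5Y = -24.81000.
η = (dQ/dY)·(Y/Q) = -24.81000 × (156.7/2457.9955) = -1.58.

-1.58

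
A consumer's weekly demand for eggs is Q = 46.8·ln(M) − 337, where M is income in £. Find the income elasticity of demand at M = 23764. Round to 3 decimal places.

At M = 23764: Q = 134.553.
dQ/dM = 46.8/M = 0.00196937 at this income.
η = (dQ/dM)·(M/Q) = 0.00196937 × (23764/134.553) = 0.348.

0.348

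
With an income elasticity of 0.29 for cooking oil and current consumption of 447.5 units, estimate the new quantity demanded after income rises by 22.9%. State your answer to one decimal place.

477.2

%ΔQ ≈ η × %ΔI = 0.29 × 22.9% = 6.641%.
New Q ≈ 447.5 × (1 + 0.06641) = 477.2.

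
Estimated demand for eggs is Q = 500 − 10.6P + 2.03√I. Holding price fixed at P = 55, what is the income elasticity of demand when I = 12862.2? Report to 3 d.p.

0.782

At P = 55, I = 12862.2: Q = 147.226.
Holding P constant, ∂Q/∂I = 2.03/(2√I) = 0.0089497.
η_I = (∂Q/∂I)·(I/Q) = 0.0089497 × (12862.2/147.226) = 0.782.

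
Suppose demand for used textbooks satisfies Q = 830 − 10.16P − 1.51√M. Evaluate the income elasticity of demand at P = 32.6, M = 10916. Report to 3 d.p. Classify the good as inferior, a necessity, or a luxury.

At P = 32.6, M = 10916: Q = 341.020.
Holding P constant, ∂Q/∂M = -1.51/(2√M) = -0.00722629.
η_M = (∂Q/∂M)·(M/Q) = -0.00722629 × (10916/341.020) = -0.231.
Since η < 0, this is an inferior good.

-0.231 (inferior good)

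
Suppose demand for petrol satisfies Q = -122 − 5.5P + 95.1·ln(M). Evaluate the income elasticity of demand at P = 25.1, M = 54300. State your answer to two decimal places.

0.12

At P = 25.1, M = 54300: Q = 776.757.
Holding P constant, ∂Q/∂M = 95.1/M = 0.00175138.
η_M = (∂Q/∂M)·(M/Q) = 0.00175138 × (54300/776.757) = 0.12.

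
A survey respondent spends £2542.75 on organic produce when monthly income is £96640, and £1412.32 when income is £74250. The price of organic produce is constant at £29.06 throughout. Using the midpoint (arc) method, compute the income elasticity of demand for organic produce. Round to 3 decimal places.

With a constant price, Q₁ = 2542.75/29.06 = 87.500 and Q₂ = 1412.32/29.06 = 48.600 (equivalently, work directly with expenditure since P cancels).
Midpoint %ΔQ = (1412.32 − 2542.75)/1977.54 = -0.57164; midpoint %ΔI = (74250 − 96640)/85445 = -0.26204.
η = -0.57164 / -0.26204 = 2.181.

2.181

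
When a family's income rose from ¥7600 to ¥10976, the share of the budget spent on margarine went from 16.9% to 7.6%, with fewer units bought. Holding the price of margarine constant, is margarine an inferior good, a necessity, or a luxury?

inferior good

Quantity demanded falls as income rises, so η < 0.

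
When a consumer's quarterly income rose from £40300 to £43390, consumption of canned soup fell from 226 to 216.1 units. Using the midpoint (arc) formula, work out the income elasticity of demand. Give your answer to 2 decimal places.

-0.61

ΔQ = 216.1 − 226 = -9.9; midpoint Q̄ = (226 + 216.1)/2 = 221.05.
ΔI = 43390 − 40300 = 3090; midpoint Ī = (40300 + 43390)/2 = 41845.
η = (ΔQ/Q̄) ÷ (ΔI/Ī) = (-9.9/221.05) ÷ (3090/41845) = -0.61.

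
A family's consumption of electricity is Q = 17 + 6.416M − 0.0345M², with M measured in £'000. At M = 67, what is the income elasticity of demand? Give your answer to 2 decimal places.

0.41

At M = 67: Q = 292.0015.
dQ/dM = 6.416 − 0.069M = 1.79300.
η = (dQ/dM)·(M/Q) = 1.79300 × (67/292.0015) = 0.41.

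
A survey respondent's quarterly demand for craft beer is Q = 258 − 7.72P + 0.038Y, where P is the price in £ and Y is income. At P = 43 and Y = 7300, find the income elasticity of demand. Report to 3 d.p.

1.364

At P = 43, Y = 7300: Q = 203.440.
Holding P constant, ∂Q/∂Y = 0.038.
η_Y = (∂Q/∂Y)·(Y/Q) = 0.038 × (7300/203.440) = 1.364.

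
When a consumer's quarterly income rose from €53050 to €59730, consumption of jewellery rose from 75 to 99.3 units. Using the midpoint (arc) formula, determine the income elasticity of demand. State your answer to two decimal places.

2.35

ΔQ = 99.3 − 75 = 24.3; midpoint Q̄ = (75 + 99.3)/2 = 87.15.
ΔI = 59730 − 53050 = 6680; midpoint Ī = (53050 + 59730)/2 = 56390.
η = (ΔQ/Q̄) ÷ (ΔI/Ī) = (24.3/87.15) ÷ (6680/56390) = 2.35.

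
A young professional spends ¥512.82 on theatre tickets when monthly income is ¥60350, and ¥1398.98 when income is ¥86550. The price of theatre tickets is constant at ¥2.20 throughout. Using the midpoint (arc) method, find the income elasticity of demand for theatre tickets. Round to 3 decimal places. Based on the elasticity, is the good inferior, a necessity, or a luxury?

With a constant price, Q₁ = 512.82/2.20 = 233.100 and Q₂ = 1398.98/2.20 = 635.900 (equivalently, work directly with expenditure since P cancels).
Midpoint %ΔQ = (1398.98 − 512.82)/955.90 = 0.92704; midpoint %ΔI = (86550 − 60350)/73450 = 0.35671.
η = 0.92704 / 0.35671 = 2.599.
η > 1 ⇒ luxury.

2.599 (luxury)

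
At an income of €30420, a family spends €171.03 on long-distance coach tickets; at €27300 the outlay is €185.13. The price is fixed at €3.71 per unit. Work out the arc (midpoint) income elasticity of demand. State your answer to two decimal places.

With a constant price, Q₁ = 171.03/3.71 = 46.100 and Q₂ = 185.13/3.71 = 49.900 (equivalently, work directly with expenditure since P cancels).
Midpoint %ΔQ = (185.13 − 171.03)/178.08 = 0.07918; midpoint %ΔI = (27300 − 30420)/28860 = -0.10811.
η = 0.07918 / -0.10811 = -0.73.

-0.73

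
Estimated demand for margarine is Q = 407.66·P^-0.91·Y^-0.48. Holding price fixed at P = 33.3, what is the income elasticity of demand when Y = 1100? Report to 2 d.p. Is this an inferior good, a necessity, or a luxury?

-0.48 (inferior good)

For a multiplicative demand Q = A·P^α·Y^β, the income elasticity is β everywhere.
Here β = -0.48, so η = -0.48.
Since η < 0, this is an inferior good.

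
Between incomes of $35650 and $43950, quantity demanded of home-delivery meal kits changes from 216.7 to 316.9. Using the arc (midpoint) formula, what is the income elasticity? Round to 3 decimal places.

1.801

ΔQ = 316.9 − 216.7 = 100.2; midpoint Q̄ = (216.7 + 316.9)/2 = 266.8.
ΔI = 43950 − 35650 = 8300; midpoint Ī = (35650 + 43950)/2 = 39800.
η = (ΔQ/Q̄) ÷ (ΔI/Ī) = (100.2/266.8) ÷ (8300/39800) = 1.801.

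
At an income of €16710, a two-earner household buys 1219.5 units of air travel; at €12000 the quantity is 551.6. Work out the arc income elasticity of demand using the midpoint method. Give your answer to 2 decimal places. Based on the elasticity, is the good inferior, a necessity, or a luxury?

ΔQ = 551.6 − 1219.5 = -667.9; midpoint Q̄ = (1219.5 + 551.6)/2 = 885.55.
ΔI = 12000 − 16710 = -4710; midpoint Ī = (16710 + 12000)/2 = 14355.
η = (ΔQ/Q̄) ÷ (ΔI/Ī) = (-667.9/885.55) ÷ (-4710/14355) = 2.30.
η > 1 ⇒ luxury.

2.30 (luxury)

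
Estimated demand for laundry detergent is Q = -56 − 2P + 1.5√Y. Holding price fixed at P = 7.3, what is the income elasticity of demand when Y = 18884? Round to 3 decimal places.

At P = 7.3, Y = 18884: Q = 135.529.
Holding P constant, ∂Q/∂Y = 1.5/(2√Y) = 0.00545776.
η_Y = (∂Q/∂Y)·(Y/Q) = 0.00545776 × (18884/135.529) = 0.760.

0.760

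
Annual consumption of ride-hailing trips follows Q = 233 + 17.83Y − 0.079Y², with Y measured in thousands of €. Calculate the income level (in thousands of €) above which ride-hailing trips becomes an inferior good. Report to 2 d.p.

dQ/dY = 17.83 − 0.158Y.
The good is inferior where dQ/dY < 0. Setting dQ/dY = 0 gives Y = 17.83 / 0.158 = 112.85.

112.85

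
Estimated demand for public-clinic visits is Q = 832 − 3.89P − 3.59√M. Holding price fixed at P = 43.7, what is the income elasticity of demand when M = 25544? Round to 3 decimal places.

At P = 43.7, M = 25544: Q = 88.236.
Holding P constant, ∂Q/∂M = -3.59/(2√M) = -0.011231.
η_M = (∂Q/∂M)·(M/Q) = -0.011231 × (25544/88.236) = -3.251.

-3.251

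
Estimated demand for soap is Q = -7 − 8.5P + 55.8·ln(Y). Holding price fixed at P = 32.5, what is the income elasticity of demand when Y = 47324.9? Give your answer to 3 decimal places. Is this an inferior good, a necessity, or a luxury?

At P = 32.5, Y = 47324.9: Q = 317.425.
Holding P constant, ∂Q/∂Y = 55.8/Y = 0.00117908.
η_Y = (∂Q/∂Y)·(Y/Q) = 0.00117908 × (47324.9/317.425) = 0.176.
Since 0 < η < 1, this is a necessity.

0.176 (necessity)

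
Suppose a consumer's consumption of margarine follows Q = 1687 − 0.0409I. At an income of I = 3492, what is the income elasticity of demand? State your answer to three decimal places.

At I = 3492: Q = 1544.177.
dQ/dI = −0.0409.
η = (dQ/dI)·(I/Q) = -0.0409 × (3492/1544.177) = -0.092.

-0.092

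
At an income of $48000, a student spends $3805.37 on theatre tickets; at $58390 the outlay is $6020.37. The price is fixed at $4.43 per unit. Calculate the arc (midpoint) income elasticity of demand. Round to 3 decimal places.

2.308

With a constant price, Q₁ = 3805.37/4.43 = 859.000 and Q₂ = 6020.37/4.43 = 1359.000 (equivalently, work directly with expenditure since P cancels).
Midpoint %ΔQ = (6020.37 − 3805.37)/4912.87 = 0.45086; midpoint %ΔI = (58390 − 48000)/53195 = 0.19532.
η = 0.45086 / 0.19532 = 2.308.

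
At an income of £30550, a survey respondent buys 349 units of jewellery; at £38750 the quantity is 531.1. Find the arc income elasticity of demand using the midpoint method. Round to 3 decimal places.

1.749

ΔQ = 531.1 − 349 = 182.1; midpoint Q̄ = (349 + 531.1)/2 = 440.05.
ΔI = 38750 − 30550 = 8200; midpoint Ī = (30550 + 38750)/2 = 34650.
η = (ΔQ/Q̄) ÷ (ΔI/Ī) = (182.1/440.05) ÷ (8200/34650) = 1.749.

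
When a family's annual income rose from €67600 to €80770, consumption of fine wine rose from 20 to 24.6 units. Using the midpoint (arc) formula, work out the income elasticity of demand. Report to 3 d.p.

1.162

ΔQ = 24.6 − 20 = 4.6; midpoint Q̄ = (20 + 24.6)/2 = 22.3.
ΔI = 80770 − 67600 = 13170; midpoint Ī = (67600 + 80770)/2 = 74185.
η = (ΔQ/Q̄) ÷ (ΔI/Ī) = (4.6/22.3) ÷ (13170/74185) = 1.162.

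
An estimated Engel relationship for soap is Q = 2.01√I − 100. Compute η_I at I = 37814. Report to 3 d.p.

At I = 37814: Q = 290.861.
dQ/dI = 2.01/(2√I) = 0.00516821 at this income.
η = (dQ/dI)·(I/Q) = 0.00516821 × (37814/290.861) = 0.672.

0.672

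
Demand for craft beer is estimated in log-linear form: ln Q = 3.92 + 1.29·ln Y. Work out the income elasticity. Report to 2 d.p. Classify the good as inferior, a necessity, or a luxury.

In a log-linear demand, the coefficient on ln Y is the income elasticity.
So η = 1.29.
η > 1 ⇒ luxury.

1.29 (luxury)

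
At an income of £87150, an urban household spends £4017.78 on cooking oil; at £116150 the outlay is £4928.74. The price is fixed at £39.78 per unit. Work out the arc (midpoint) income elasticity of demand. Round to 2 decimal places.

0.71

With a constant price, Q₁ = 4017.78/39.78 = 101.000 and Q₂ = 4928.74/39.78 = 123.900 (equivalently, work directly with expenditure since P cancels).
Midpoint %ΔQ = (4928.74 − 4017.78)/4473.26 = 0.20365; midpoint %ΔI = (116150 − 87150)/101650 = 0.28529.
η = 0.20365 / 0.28529 = 0.71.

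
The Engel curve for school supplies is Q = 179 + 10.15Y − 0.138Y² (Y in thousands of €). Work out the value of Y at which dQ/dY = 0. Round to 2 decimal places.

36.78

dQ/dY = 10.15 − 0.276Y.
The good is inferior where dQ/dY < 0. Setting dQ/dY = 0 gives Y = 10.15 / 0.276 = 36.78.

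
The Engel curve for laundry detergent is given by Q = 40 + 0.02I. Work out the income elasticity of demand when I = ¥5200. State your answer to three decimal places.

0.722

At I = 5200: Q = 144.000.
dQ/dI = 0.02.
η = (dQ/dI)·(I/Q) = 0.02 × (5200/144.000) = 0.722.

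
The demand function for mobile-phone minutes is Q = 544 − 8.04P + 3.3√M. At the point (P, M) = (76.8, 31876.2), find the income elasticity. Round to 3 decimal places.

At P = 76.8, M = 31876.2: Q = 515.707.
Holding P constant, ∂Q/∂M = 3.3/(2√M) = 0.00924167.
η_M = (∂Q/∂M)·(M/Q) = 0.00924167 × (31876.2/515.707) = 0.571.

0.571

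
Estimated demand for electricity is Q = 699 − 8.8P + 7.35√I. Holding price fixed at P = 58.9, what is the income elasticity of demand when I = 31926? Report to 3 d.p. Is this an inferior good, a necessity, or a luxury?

At P = 58.9, I = 31926: Q = 1493.967.
Holding P constant, ∂Q/∂I = 7.35/(2√I) = 0.0205677.
η_I = (∂Q/∂I)·(I/Q) = 0.0205677 × (31926/1493.967) = 0.440.
Since 0 < η < 1, this is a necessity.

0.440 (necessity)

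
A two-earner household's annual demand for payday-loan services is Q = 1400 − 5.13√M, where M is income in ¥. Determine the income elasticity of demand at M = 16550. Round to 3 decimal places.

At M = 16550: Q = 740.042.
dQ/dM = -5.13/(2√M) = -0.0199383 at this income.
η = (dQ/dM)·(M/Q) = -0.0199383 × (16550/740.042) = -0.446.

-0.446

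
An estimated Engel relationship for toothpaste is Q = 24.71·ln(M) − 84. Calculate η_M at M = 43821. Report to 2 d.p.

At M = 43821: Q = 180.097.
dQ/dM = 24.71/M = 0.000563885 at this income.
η = (dQ/dM)·(M/Q) = 0.000563885 × (43821/180.097) = 0.14.

0.14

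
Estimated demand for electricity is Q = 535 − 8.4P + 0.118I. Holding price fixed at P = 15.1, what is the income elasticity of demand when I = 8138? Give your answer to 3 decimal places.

0.702

At P = 15.1, I = 8138: Q = 1368.444.
Holding P constant, ∂Q/∂I = 0.118.
η_I = (∂Q/∂I)·(I/Q) = 0.118 × (8138/1368.444) = 0.702.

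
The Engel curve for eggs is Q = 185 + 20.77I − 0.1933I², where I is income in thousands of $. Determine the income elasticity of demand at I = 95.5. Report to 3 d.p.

-3.803

At I = 95.5: Q = 405.5907.
dQ/dI = 20.77 − 0.3866I = -16.15030.
η = (dQ/dI)·(I/Q) = -16.15030 × (95.5/405.5907) = -3.803.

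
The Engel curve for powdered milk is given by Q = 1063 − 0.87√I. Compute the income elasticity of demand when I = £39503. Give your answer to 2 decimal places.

-0.10

At I = 39503: Q = 890.084.
dQ/dI = -0.87/(2√I) = -0.00218864 at this income.
η = (dQ/dI)·(I/Q) = -0.00218864 × (39503/890.084) = -0.10.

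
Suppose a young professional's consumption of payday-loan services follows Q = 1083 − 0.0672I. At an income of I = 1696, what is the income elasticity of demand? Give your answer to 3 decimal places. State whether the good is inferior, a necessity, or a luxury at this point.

-0.118 (inferior good)

At I = 1696: Q = 969.029.
dQ/dI = −0.0672.
η = (dQ/dI)·(I/Q) = -0.0672 × (1696/969.029) = -0.118.
Since η < 0, the good is an inferior good.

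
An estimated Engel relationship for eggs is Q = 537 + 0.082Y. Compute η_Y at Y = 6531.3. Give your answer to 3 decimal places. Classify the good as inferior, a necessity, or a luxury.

0.499 (necessity)

At Y = 6531.3: Q = 1072.567.
dQ/dY = 0.082.
η = (dQ/dY)·(Y/Q) = 0.082 × (6531.3/1072.567) = 0.499.
Since 0 < η < 1, the good is a necessity.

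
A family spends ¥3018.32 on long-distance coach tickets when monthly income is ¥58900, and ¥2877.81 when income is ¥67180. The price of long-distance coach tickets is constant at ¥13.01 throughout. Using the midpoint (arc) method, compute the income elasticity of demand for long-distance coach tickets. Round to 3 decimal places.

-0.363

With a constant price, Q₁ = 3018.32/13.01 = 232.000 and Q₂ = 2877.81/13.01 = 221.200 (equivalently, work directly with expenditure since P cancels).
Midpoint %ΔQ = (2877.81 − 3018.32)/2948.07 = -0.04766; midpoint %ΔI = (67180 − 58900)/63040 = 0.13135.
η = -0.04766 / 0.13135 = -0.363.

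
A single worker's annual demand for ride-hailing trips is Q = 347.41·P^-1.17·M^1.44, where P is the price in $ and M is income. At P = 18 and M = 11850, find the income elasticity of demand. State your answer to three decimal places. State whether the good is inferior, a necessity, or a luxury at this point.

For a multiplicative demand Q = A·P^α·M^β, the income elasticity is β everywhere.
Here β = 1.44, so η = 1.440.
Since η > 1, this is a luxury.

1.440 (luxury)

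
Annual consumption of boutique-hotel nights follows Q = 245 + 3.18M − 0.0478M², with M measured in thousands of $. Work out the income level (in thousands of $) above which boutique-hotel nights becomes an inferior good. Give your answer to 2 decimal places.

33.26

dQ/dM = 3.18 − 0.0956M.
The good is inferior where dQ/dM < 0. Setting dQ/dM = 0 gives M = 3.18 / 0.0956 = 33.26.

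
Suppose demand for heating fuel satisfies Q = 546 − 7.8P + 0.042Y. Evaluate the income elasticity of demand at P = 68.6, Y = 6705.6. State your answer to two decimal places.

At P = 68.6, Y = 6705.6: Q = 292.555.
Holding P constant, ∂Q/∂Y = 0.042.
η_Y = (∂Q/∂Y)·(Y/Q) = 0.042 × (6705.6/292.555) = 0.96.

0.96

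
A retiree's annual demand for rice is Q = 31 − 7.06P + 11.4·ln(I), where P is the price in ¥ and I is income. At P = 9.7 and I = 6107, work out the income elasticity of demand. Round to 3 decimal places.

0.184

At P = 9.7, I = 6107: Q = 61.894.
Holding P constant, ∂Q/∂I = 11.4/I = 0.00186671.
η_I = (∂Q/∂I)·(I/Q) = 0.00186671 × (6107/61.894) = 0.184.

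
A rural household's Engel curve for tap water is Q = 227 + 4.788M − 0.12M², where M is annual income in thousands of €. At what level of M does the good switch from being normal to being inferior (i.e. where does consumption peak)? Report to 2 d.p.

dQ/dM = 4.788 − 0.24M.
The good is inferior where dQ/dM < 0. Setting dQ/dM = 0 gives M = 4.788 / 0.24 = 19.95.

19.95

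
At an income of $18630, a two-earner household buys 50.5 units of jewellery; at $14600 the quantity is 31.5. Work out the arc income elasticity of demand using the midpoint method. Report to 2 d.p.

ΔQ = 31.5 − 50.5 = -19; midpoint Q̄ = (50.5 + 31.5)/2 = 41.
ΔI = 14600 − 18630 = -4030; midpoint Ī = (18630 + 14600)/2 = 16615.
η = (ΔQ/Q̄) ÷ (ΔI/Ī) = (-19/41) ÷ (-4030/16615) = 1.91.

1.91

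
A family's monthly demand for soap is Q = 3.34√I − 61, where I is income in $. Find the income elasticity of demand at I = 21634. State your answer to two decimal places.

0.57

At I = 21634: Q = 430.264.
dQ/dI = 3.34/(2√I) = 0.011354 at this income.
η = (dQ/dI)·(I/Q) = 0.011354 × (21634/430.264) = 0.57.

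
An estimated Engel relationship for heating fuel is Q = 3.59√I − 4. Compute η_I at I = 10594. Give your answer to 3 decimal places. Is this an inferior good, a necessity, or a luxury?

At I = 10594: Q = 365.508.
dQ/dI = 3.59/(2√I) = 0.0174395 at this income.
η = (dQ/dI)·(I/Q) = 0.0174395 × (10594/365.508) = 0.505.
Since 0 < η < 1, the good is a necessity.

0.505 (necessity)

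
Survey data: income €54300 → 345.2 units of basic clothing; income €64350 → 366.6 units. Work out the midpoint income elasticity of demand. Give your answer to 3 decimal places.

0.355

ΔQ = 366.6 − 345.2 = 21.4; midpoint Q̄ = (345.2 + 366.6)/2 = 355.9.
ΔI = 64350 − 54300 = 10050; midpoint Ī = (54300 + 64350)/2 = 59325.
η = (ΔQ/Q̄) ÷ (ΔI/Ī) = (21.4/355.9) ÷ (10050/59325) = 0.355.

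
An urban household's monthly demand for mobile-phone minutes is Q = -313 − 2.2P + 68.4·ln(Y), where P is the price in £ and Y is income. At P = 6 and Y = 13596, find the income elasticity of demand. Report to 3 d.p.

At P = 6, Y = 13596: Q = 324.799.
Holding P constant, ∂Q/∂Y = 68.4/Y = 0.00503089.
η_Y = (∂Q/∂Y)·(Y/Q) = 0.00503089 × (13596/324.799) = 0.211.

0.211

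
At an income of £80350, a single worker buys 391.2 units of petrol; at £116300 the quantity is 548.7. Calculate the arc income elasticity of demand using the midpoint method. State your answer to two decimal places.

ΔQ = 548.7 − 391.2 = 157.5; midpoint Q̄ = (391.2 + 548.7)/2 = 469.95.
ΔI = 116300 − 80350 = 35950; midpoint Ī = (80350 + 116300)/2 = 98325.
η = (ΔQ/Q̄) ÷ (ΔI/Ī) = (157.5/469.95) ÷ (35950/98325) = 0.92.

0.92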